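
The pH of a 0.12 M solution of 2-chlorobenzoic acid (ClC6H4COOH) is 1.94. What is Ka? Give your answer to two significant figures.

Ka = 1.2 × 10^-3

[H+] = 10^(-1.94) = 1.15 × 10^-2 M
At equilibrium [HA] = 0.12 − 1.15 × 10^-2 = 1.08 × 10^-1 M
Ka = [H+][A-]/[HA] = (1.15 × 10^-2)² / 1.08 × 10^-1 = 1.2 × 10^-3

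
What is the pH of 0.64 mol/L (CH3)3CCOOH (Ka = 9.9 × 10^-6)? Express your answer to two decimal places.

pH = 2.60

(CH3)3CCOOH ⇌ (CH3)3CCOO- + H+
From the ICE table, Ka = [H+]²/(0.64 − [H+]) = 9.9 × 10^-6.
Since Ka ≪ C₀, [H+] ≈ √(Ka·C₀) = 2.52 × 10^-3 M.
pH = −log[H+] = −log(2.52 × 10^-3) = 2.60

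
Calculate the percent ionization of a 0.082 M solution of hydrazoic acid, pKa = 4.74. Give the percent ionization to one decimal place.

1.5%

HN3 ⇌ N3- + H+; let x = [H+] at equilibrium.
Ka = 10^(−4.74) = 1.82 × 10^-5
x ≈ √(Ka·C₀) = √(1.82 × 10^-5 × 0.082) = 1.22 × 10^-3 M
% ionization = x/C₀ × 100% = 1.22 × 10^-3/0.082 × 100% = 1.5%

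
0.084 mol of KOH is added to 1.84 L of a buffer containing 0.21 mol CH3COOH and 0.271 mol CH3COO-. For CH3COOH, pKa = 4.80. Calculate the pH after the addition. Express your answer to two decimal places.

After neutralization: n(CH3COOH) = 0.126 mol, n(CH3COO-) = 0.355 mol.
pH = pKa + log([A⁻]/[HA]) = 4.80 + log(0.355/0.126) = 4.80 +0.450

pH = 5.25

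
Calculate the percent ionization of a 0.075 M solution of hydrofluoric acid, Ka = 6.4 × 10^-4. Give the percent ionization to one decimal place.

8.8%

HF ⇌ F- + H+; let x = [H+] at equilibrium.
Solve x² + 0.00064x − 4.8e-05 = 0 → x = 6.62 × 10^-3 M
% ionization = x/C₀ × 100% = 6.62 × 10^-3/0.075 × 100% = 8.8%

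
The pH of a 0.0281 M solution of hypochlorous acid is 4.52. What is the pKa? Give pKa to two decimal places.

[H+] = 10^(-4.52) = 3.02 × 10^-5 M
At equilibrium [HA] = 0.0281 − 3.02 × 10^-5 = 2.81 × 10^-2 M
Ka = [H+][A-]/[HA] = (3.02 × 10^-5)² / 2.81 × 10^-2 = 3.25 × 10^-8
pKa = -log(3.25 × 10^-8) = 7.49

pKa = 7.49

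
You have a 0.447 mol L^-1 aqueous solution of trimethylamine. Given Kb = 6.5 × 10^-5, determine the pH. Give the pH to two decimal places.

pH = 11.73

(CH3)3N + H2O ⇌ (CH3)3NH+ + OH-
Kb = [OH-]²/(0.447 − [OH-]) = 6.5 × 10^-5
Assume [OH-] ≪ 0.447: [OH-] ≈ √(6.5 × 10^-5 × 0.447) = 5.39 × 10^-3 M
Check: 1.2% ionized — well under 5%, approximation valid.
pOH = 2.27, so pH = 14.00 − pOH = 11.73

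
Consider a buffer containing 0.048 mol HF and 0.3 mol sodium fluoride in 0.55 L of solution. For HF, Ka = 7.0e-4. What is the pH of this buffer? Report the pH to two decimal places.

pH = 3.95

pKa = −log(7.0 × 10^-4) = 3.155
Henderson–Hasselbalch: pH = pKa + log([F-]/[HF]) = 3.155 + log(0.3/0.048)
pH = 3.155 + (+0.796) = 3.95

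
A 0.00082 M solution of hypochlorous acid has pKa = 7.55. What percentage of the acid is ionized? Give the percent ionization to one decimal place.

HOCl ⇌ OCl- + H+; let x = [H+] at equilibrium.
Ka = 10^(−7.55) = 2.82 × 10^-8
x ≈ √(Ka·C₀) = √(2.82 × 10^-8 × 0.00082) = 4.81 × 10^-6 M
% ionization = x/C₀ × 100% = 4.81 × 10^-6/0.00082 × 100% = 0.6%

0.6%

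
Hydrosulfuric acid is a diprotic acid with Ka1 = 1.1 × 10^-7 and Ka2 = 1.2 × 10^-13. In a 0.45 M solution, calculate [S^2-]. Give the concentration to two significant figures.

1.2 × 10^-13 M

First ionization gives [H+] ≈ [HS-] = 2.22 × 10^-4 M.
Second step: Ka2 = [H+][S^2-]/[HS-] ≈ [S^2-] (since [H+] ≈ [HS-]).
So [S^2-] ≈ Ka2.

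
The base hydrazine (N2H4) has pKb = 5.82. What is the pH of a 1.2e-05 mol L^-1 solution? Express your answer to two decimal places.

pH = 8.55

N2H4 + H2O ⇌ N2H5+ + OH-
Kb = 10^(−5.82) = 1.51 × 10^-6
Kb = [OH-]²/(1.2e-05 − [OH-]) = 1.51 × 10^-6
Here C₀/Kb ≈ 7.95, so the small-[OH-] approximation fails. Use the quadratic:
[OH-] = [−1.51e-06 + √(1.51e-06² + 7.25e-11)]/2 = 3.57 × 10^-6 M
pOH = −log(3.57 × 10^-6) = 5.45; pH = 14.00 − 5.45 = 8.55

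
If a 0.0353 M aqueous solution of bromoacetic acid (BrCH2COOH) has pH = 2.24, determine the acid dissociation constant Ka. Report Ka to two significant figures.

[H+] = 10^(-2.24) = 5.75 × 10^-3 M
At equilibrium [HA] = 0.0353 − 5.75 × 10^-3 = 2.95 × 10^-2 M
Ka = [H+][A-]/[HA] = (5.75 × 10^-3)² / 2.95 × 10^-2 = 1.1 × 10^-3

Ka = 1.1 × 10^-3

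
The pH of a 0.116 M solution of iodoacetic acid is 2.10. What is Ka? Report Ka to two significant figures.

[H+] = 10^(-2.10) = 7.94 × 10^-3 M
At equilibrium [HA] = 0.116 − 7.94 × 10^-3 = 1.08 × 10^-1 M
Ka = [H+][A-]/[HA] = (7.94 × 10^-3)² / 1.08 × 10^-1 = 5.8 × 10^-4

Ka = 5.8 × 10^-4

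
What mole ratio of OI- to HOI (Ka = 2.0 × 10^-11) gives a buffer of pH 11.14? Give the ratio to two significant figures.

pKa = -log(2.0 × 10^-11) = 10.699
pH = pKa + log(r) ⇒ log(r) = 11.14 − 10.699 = +0.441
r = [OI-]/[HOI] = 10^(+0.441) = 2.76

ratio = 2.8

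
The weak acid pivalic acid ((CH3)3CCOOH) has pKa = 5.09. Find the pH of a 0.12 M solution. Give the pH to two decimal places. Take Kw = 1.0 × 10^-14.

(CH3)3CCOOH ⇌ (CH3)3CCOO- + H+
Ka = 10^(−5.09) = 8.13 × 10^-6
From the ICE table, Ka = [H+]²/(0.12 − [H+]) = 8.13 × 10^-6.
Neglecting [H+] in the denominator: [H+] = √(8.13 × 10^-6 × 0.12) = 9.88 × 10^-4 M
([H+]/C₀ = 0.82% < 5%, so the approximation holds.)
pH = −log(9.88 × 10^-4) = 3.01

pH = 3.01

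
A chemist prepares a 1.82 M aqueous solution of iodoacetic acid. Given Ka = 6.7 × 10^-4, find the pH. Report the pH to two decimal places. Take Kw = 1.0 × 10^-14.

ICH2COOH ⇌ ICH2COO- + H+
Ka = x²/(1.82 − x) = 6.7 × 10^-4
Neglecting x in the denominator: x = √(6.7 × 10^-4 × 1.82) = 3.49 × 10^-2 M
pH = −log[H+] = −log(3.49 × 10^-2) = 1.46

pH = 1.46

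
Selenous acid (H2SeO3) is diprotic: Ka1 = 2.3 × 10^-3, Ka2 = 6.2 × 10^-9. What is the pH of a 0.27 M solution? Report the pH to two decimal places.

pH = 1.62

Since Ka1 ≫ Ka2, the first ionization dominates [H+].
Ka1 = x²/(0.27 − x) = 2.3 × 10^-3
Solving the quadratic: x = (−Ka1 + √(Ka1² + 4·Ka1·C₀))/2 = 2.38 × 10^-2 M
pH = −log(2.38 × 10^-2) = 1.62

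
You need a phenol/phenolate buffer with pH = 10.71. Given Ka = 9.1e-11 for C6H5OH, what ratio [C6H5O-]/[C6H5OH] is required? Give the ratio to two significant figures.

pKa = -log(9.1 × 10^-11) = 10.041
pH = pKa + log(r) ⇒ log(r) = 10.71 − 10.041 = +0.669
r = [C6H5O-]/[C6H5OH] = 10^(+0.669) = 4.67

ratio = 4.7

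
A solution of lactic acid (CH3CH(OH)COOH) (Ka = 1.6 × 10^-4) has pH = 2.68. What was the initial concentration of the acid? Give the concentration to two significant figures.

C₀ = 2.9 × 10^-2 M

[H+] = 10^(-2.68) = 2.09 × 10^-3 M = x
Ka = x²/(C₀ − x) ⇒ C₀ = x + x²/Ka
C₀ = 2.09 × 10^-3 + (2.09 × 10^-3)²/(1.6 × 10^-4) = 2.94 × 10^-2 M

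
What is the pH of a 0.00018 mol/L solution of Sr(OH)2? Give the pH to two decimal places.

Sr(OH)2 is a strong base (each formula unit releases 2 OH-); [OH-] = 0.00036 M.
pOH = -log(0.00036) = 3.44
pH = 14.00 - 3.44 = 10.56

pH = 10.56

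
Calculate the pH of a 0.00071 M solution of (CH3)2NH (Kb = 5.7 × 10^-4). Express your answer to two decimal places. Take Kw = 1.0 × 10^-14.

(CH3)2NH + H2O ⇌ (CH3)2NH2+ + OH-
From the ICE table, Kb = x²/(0.00071 − x) = 5.7 × 10^-4.
Here C₀/Kb ≈ 1.25, so the small-x approximation fails. Use the quadratic:
x = [−0.00057 + √(0.00057² + 1.62e-06)]/2 = 4.12 × 10^-4 M
pOH = −log(4.12 × 10^-4) = 3.39; pH = 14.00 − 3.39 = 10.61

pH = 10.61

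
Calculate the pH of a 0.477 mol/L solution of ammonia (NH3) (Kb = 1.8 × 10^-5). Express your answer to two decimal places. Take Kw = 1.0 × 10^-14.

NH3 + H2O ⇌ NH4+ + OH-
From the ICE table, Kb = [OH-]²/(0.477 − [OH-]) = 1.8 × 10^-5.
Neglecting [OH-] in the denominator: [OH-] = √(1.8 × 10^-5 × 0.477) = 2.93 × 10^-3 M
([OH-]/C₀ = 0.61% < 5%, so the approximation holds.)
pOH = −log(2.93 × 10^-3) = 2.53; pH = 14.00 − 2.53 = 11.47

pH = 11.47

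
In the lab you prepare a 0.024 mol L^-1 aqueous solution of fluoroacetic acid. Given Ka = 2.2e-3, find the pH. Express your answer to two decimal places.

pH = 2.20

FCH2COOH ⇌ FCH2COO- + H+
From the ICE table, Ka = [H+]²/(0.024 − [H+]) = 2.2 × 10^-3.
Here C₀/Ka ≈ 10.9, so the small-[H+] approximation fails. Use the quadratic:
[H+] = (−Ka + √(Ka² + 4·Ka·C₀))/2 = 6.25 × 10^-3 M
pH = −log(6.25 × 10^-3) = 2.20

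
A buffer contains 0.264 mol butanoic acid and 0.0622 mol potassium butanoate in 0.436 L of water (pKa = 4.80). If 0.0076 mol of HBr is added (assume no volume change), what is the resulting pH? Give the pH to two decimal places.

After neutralization: n(CH3(CH2)2COOH) = 0.272 mol, n(CH3(CH2)2COO-) = 0.0546 mol.
pH = pKa + log([A⁻]/[HA]) = 4.80 + log(0.0546/0.272) = 4.80 -0.697

pH = 4.10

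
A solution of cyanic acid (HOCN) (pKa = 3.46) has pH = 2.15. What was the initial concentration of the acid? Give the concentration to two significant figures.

C₀ = 1.5 × 10^-1 M

[H+] = 10^(-2.15) = 7.08 × 10^-3 M = x
Ka = 10^(−3.46) = 3.47 × 10^-4
Ka = x²/(C₀ − x) ⇒ C₀ = x + x²/Ka
C₀ = 7.08 × 10^-3 + (7.08 × 10^-3)²/(3.47 × 10^-4) = 1.52 × 10^-1 M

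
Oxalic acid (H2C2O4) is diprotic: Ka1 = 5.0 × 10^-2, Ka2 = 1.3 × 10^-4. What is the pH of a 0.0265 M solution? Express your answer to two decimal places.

pH = 1.72

Since Ka1 ≫ Ka2, the first ionization dominates [H+].
Ka1 = x²/(0.0265 − x) = 5.0 × 10^-2
Solving the quadratic: x = (−Ka1 + √(Ka1² + 4·Ka1·C₀))/2 = 1.92 × 10^-2 M
pH = −log(1.92 × 10^-2) = 1.72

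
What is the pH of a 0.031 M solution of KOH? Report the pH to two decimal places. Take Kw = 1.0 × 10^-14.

KOH is a strong base; [OH-] = 0.031 M.
pOH = -log(0.031) = 1.51
pH = 14.00 - 1.51 = 12.49

pH = 12.49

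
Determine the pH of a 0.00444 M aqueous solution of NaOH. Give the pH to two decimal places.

NaOH is a strong base; [OH-] = 0.00444 M.
pOH = -log(0.00444) = 2.35
pH = 14.00 - 2.35 = 11.65

pH = 11.65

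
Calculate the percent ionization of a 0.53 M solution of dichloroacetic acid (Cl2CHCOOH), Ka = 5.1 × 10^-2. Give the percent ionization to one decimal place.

Cl2CHCOOH ⇌ Cl2CHCOO- + H+; let x = [H+] at equilibrium.
Ka = x²/(C₀ − x); solving the quadratic gives x = 1.41 × 10^-1 M.
Fraction ionized = 1.41 × 10^-1 / 0.53 = 0.2660 → 26.6%

26.6%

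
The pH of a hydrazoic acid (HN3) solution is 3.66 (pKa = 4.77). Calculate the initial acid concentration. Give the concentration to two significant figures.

[H+] = 10^(-3.66) = 2.19 × 10^-4 M = x
Ka = 10^(−4.77) = 1.70 × 10^-5
Ka = x²/(C₀ − x) ⇒ C₀ = x + x²/Ka
C₀ = 2.19 × 10^-4 + (2.19 × 10^-4)²/(1.70 × 10^-5) = 3.04 × 10^-3 M

C₀ = 3.0 × 10^-3 M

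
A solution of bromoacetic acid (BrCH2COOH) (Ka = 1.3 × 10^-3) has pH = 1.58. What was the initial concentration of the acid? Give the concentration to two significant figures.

C₀ = 5.6 × 10^-1 M

[H+] = 10^(-1.58) = 2.63 × 10^-2 M = x
Ka = x²/(C₀ − x) ⇒ C₀ = x + x²/Ka
C₀ = 2.63 × 10^-2 + (2.63 × 10^-2)²/(1.3 × 10^-3) = 5.58 × 10^-1 M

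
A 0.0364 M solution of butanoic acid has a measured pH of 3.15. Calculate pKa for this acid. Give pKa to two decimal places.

[H+] = 10^(-3.15) = 7.08 × 10^-4 M
At equilibrium [HA] = 0.0364 − 7.08 × 10^-4 = 3.57 × 10^-2 M
Ka = [H+][A-]/[HA] = (7.08 × 10^-4)² / 3.57 × 10^-2 = 1.40 × 10^-5
pKa = -log(1.40 × 10^-5) = 4.85

pKa = 4.85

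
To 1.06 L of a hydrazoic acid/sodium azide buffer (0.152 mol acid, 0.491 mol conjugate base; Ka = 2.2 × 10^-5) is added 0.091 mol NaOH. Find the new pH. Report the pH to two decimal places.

After neutralization: n(HN3) = 0.061 mol, n(N3-) = 0.582 mol.
pKa = −log(2.2 × 10^-5) = 4.658
Henderson–Hasselbalch with mole ratio 0.582/0.061: pH = 4.658 + (+0.980)

pH = 5.64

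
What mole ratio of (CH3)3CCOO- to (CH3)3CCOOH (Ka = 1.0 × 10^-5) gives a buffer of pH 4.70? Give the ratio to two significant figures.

pKa = -log(1.0 × 10^-5) = 5.000
pH = pKa + log(r) ⇒ log(r) = 4.70 − 5.000 = -0.300
r = [(CH3)3CCOO-]/[(CH3)3CCOOH] = 10^(-0.300) = 0.501

ratio = 0.50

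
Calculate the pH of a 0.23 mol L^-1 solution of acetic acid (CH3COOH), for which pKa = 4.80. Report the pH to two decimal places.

CH3COOH ⇌ CH3COO- + H+
Ka = 10^(−4.80) = 1.58 × 10^-5
Let x = [H+] at equilibrium. Ka = x²/(0.23 − x).
Neglecting x in the denominator: x = √(1.58 × 10^-5 × 0.23) = 1.91 × 10^-3 M
(x/C₀ = 0.83% < 5%, so the approximation holds.)
pH = −log[H+] = −log(1.91 × 10^-3) = 2.72

pH = 2.72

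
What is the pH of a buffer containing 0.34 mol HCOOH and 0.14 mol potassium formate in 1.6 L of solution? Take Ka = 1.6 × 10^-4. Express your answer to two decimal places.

pH = 3.41

pKa = −log(1.6 × 10^-4) = 3.796
pH = pKa + log([A⁻]/[HA]) = 3.796 + log(0.14/0.34)
pH = 3.796 + (-0.385) = 3.41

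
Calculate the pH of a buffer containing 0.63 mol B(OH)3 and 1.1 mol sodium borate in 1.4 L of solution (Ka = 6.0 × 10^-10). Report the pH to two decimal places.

pKa = −log(6.0 × 10^-10) = 9.222
Henderson–Hasselbalch: pH = pKa + log([B(OH)4-]/[B(OH)3]) = 9.222 + log(1.1/0.63)
pH = 9.222 + (+0.242) = 9.46

pH = 9.46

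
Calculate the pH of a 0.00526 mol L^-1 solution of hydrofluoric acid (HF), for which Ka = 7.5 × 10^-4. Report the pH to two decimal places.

HF ⇌ F- + H+
From the ICE table, Ka = x²/(0.00526 − x) = 7.5 × 10^-4.
Here C₀/Ka ≈ 7.01, so the small-x approximation fails. Use the quadratic:
x = (−Ka + √(Ka² + 4·Ka·C₀))/2 = 1.65 × 10^-3 M
pH = −log[H+] = −log(1.65 × 10^-3) = 2.78

pH = 2.78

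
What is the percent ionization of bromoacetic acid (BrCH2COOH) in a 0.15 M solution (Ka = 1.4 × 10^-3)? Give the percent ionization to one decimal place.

BrCH2COOH ⇌ BrCH2COO- + H+; let x = [H+] at equilibrium.
Solve x² + 0.0014x − 0.00021 = 0 → x = 1.38 × 10^-2 M
% ionization = x/C₀ × 100% = 1.38 × 10^-2/0.15 × 100% = 9.2%

9.2%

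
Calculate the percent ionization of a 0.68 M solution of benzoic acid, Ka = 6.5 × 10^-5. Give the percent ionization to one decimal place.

C6H5COOH ⇌ C6H5COO- + H+; let x = [H+] at equilibrium.
x ≈ √(Ka·C₀) = √(6.5 × 10^-5 × 0.68) = 6.65 × 10^-3 M
% ionization = x/C₀ × 100% = 6.65 × 10^-3/0.68 × 100% = 1.0%

1.0%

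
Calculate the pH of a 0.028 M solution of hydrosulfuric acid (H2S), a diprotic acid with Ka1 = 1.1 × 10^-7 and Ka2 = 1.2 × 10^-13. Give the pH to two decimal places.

Since Ka1 ≫ Ka2, the first ionization dominates [H+].
Ka1 = x²/(0.028 − x) = 1.1 × 10^-7
x ≈ √(1.1 × 10^-7 × 0.028) = 5.55 × 10^-5 M
pH = −log(5.55 × 10^-5) = 4.26

pH = 4.26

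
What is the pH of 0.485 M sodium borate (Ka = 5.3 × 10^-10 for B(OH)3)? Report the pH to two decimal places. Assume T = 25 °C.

B(OH)4- is the conjugate base of the weak acid B(OH)3.
Kb = Kw/Ka = 1.0×10^-14 / 5.3 × 10^-10 = 1.89 × 10^-5
From the ICE table, Kb = x²/(0.485 − x) = 1.89 × 10^-5.
Since Kb ≪ C₀, x ≈ √(Kb·C₀) = 3.03 × 10^-3 M.
pOH = 2.52, so pH = 14.00 − pOH = 11.48

pH = 11.48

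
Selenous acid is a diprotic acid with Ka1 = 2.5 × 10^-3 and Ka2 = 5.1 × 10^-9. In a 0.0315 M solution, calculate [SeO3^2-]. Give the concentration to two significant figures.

First ionization gives [H+] ≈ [HSeO3-] = 7.71 × 10^-3 M.
Second step: Ka2 = [H+][SeO3^2-]/[HSeO3-] ≈ [SeO3^2-] (since [H+] ≈ [HSeO3-]).
So [SeO3^2-] ≈ Ka2.

5.1 × 10^-9 M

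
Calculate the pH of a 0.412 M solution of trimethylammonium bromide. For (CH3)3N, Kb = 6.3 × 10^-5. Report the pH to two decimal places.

(CH3)3NH+ is the conjugate acid of the weak base (CH3)3N.
Ka = Kw/Kb = 1.0×10^-14 / 6.3 × 10^-5 = 1.59 × 10^-10
From the ICE table, Ka = [H+]²/(0.412 − [H+]) = 1.59 × 10^-10.
Since Ka ≪ C₀, [H+] ≈ √(Ka·C₀) = 8.09 × 10^-6 M.
pH = −log[H+] = −log(8.09 × 10^-6) = 5.09

pH = 5.09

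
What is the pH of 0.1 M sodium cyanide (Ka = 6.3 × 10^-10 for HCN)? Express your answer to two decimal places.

CN- is the conjugate base of the weak acid HCN.
Kb = Kw/Ka = 1.0×10^-14 / 6.3 × 10^-10 = 1.59 × 10^-5
From the ICE table, Kb = [OH-]²/(0.1 − [OH-]) = 1.59 × 10^-5.
Neglecting [OH-] in the denominator: [OH-] = √(1.59 × 10^-5 × 0.1) = 1.26 × 10^-3 M
pOH = −log(1.26 × 10^-3) = 2.90; pH = 14.00 − 2.90 = 11.10

pH = 11.10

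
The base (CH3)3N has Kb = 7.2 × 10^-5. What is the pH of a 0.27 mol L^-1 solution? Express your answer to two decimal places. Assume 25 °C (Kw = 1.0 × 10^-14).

(CH3)3N + H2O ⇌ (CH3)3NH+ + OH-
Kb = [OH-]²/(0.27 − [OH-]) = 7.2 × 10^-5
Assume [OH-] ≪ 0.27: [OH-] ≈ √(7.2 × 10^-5 × 0.27) = 4.41 × 10^-3 M
pOH = −log(4.41 × 10^-3) = 2.36; pH = 14.00 − 2.36 = 11.64

pH = 11.64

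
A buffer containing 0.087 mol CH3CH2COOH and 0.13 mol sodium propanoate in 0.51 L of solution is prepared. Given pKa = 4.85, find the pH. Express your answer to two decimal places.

pH = 5.02

Using pH = pKa + log([base]/[acid]) with [base]/[acid] = 0.13/0.087:
pH = 4.85 + (+0.174) = 5.02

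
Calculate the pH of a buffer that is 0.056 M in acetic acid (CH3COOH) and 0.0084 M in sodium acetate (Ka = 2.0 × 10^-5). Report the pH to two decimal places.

pKa = −log(2.0 × 10^-5) = 4.699
Using pH = pKa + log([base]/[acid]) with [base]/[acid] = 0.0084/0.056:
pH = 4.699 + (-0.824) = 3.88

pH = 3.88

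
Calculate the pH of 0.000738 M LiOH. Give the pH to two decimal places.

LiOH is a strong base; [OH-] = 0.000738 M.
pOH = -log(0.000738) = 3.13
pH = 14.00 - 3.13 = 10.87

pH = 10.87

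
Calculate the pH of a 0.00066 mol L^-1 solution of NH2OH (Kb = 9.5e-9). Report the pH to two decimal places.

pH = 8.40

NH2OH + H2O ⇌ NH3OH+ + OH-
From the ICE table, Kb = x²/(0.00066 − x) = 9.5 × 10^-9.
Since Kb ≪ C₀, x ≈ √(Kb·C₀) = 2.50 × 10^-6 M.
pOH = −log(2.50 × 10^-6) = 5.60; pH = 14.00 − 5.60 = 8.40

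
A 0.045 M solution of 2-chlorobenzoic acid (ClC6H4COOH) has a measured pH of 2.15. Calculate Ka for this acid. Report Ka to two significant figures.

Ka = 1.3 × 10^-3

[H+] = 10^(-2.15) = 7.08 × 10^-3 M
At equilibrium [HA] = 0.045 − 7.08 × 10^-3 = 3.79 × 10^-2 M
Ka = [H+][A-]/[HA] = (7.08 × 10^-3)² / 3.79 × 10^-2 = 1.3 × 10^-3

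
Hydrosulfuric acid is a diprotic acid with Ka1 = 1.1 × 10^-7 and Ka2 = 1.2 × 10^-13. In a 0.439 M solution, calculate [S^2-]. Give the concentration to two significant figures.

1.2 × 10^-13 M

First ionization gives [H+] ≈ [HS-] = 2.20 × 10^-4 M.
Second step: Ka2 = [H+][S^2-]/[HS-] ≈ [S^2-] (since [H+] ≈ [HS-]).
So [S^2-] ≈ Ka2.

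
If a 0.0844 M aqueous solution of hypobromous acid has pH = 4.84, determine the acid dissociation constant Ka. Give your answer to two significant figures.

[H+] = 10^(-4.84) = 1.45 × 10^-5 M
At equilibrium [HA] = 0.0844 − 1.45 × 10^-5 = 8.44 × 10^-2 M
Ka = [H+][A-]/[HA] = (1.45 × 10^-5)² / 8.44 × 10^-2 = 2.5 × 10^-9

Ka = 2.5 × 10^-9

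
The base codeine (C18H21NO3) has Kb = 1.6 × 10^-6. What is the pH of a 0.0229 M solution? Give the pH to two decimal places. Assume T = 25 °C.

pH = 10.28

C18H21NO3 + H2O ⇌ C18H22NO3+ + OH-
From the ICE table, Kb = [OH-]²/(0.0229 − [OH-]) = 1.6 × 10^-6.
Since Kb ≪ C₀, [OH-] ≈ √(Kb·C₀) = 1.91 × 10^-4 M.
pOH = −log(1.91 × 10^-4) = 3.72; pH = 14.00 − 3.72 = 10.28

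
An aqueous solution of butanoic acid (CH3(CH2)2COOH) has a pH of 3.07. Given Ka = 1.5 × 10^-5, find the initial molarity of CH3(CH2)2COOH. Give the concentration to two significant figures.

[H+] = 10^(-3.07) = 8.51 × 10^-4 M = x
Ka = x²/(C₀ − x) ⇒ C₀ = x + x²/Ka
C₀ = 8.51 × 10^-4 + (8.51 × 10^-4)²/(1.5 × 10^-5) = 4.91 × 10^-2 M

C₀ = 4.9 × 10^-2 M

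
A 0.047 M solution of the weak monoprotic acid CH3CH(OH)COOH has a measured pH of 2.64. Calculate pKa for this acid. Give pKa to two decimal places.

pKa = 3.93

[H+] = 10^(-2.64) = 2.29 × 10^-3 M
At equilibrium [HA] = 0.047 − 2.29 × 10^-3 = 4.47 × 10^-2 M
Ka = [H+][A-]/[HA] = (2.29 × 10^-3)² / 4.47 × 10^-2 = 1.17 × 10^-4
pKa = -log(1.17 × 10^-4) = 3.93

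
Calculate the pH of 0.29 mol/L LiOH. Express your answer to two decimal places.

LiOH is a strong base; [OH-] = 0.29 M.
pOH = -log(0.29) = 0.54
pH = 14.00 - 0.54 = 13.46

pH = 13.46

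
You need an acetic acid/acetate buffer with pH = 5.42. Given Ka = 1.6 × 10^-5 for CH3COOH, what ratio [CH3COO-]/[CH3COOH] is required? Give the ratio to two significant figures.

ratio = 4.2

pKa = -log(1.6 × 10^-5) = 4.796
pH = pKa + log(r) ⇒ log(r) = 5.42 − 4.796 = +0.624
r = [CH3COO-]/[CH3COOH] = 10^(+0.624) = 4.21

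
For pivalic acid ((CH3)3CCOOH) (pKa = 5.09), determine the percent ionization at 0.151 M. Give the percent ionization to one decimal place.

(CH3)3CCOOH ⇌ (CH3)3CCOO- + H+; let x = [H+] at equilibrium.
Ka = 10^(−5.09) = 8.13 × 10^-6
x ≈ √(Ka·C₀) = √(8.13 × 10^-6 × 0.151) = 1.11 × 10^-3 M
Fraction ionized = 1.11 × 10^-3 / 0.151 = 0.0074 → 0.7%

0.7%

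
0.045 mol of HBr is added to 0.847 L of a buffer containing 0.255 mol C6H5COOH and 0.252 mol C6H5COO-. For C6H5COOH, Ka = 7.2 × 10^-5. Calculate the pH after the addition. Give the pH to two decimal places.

pH = 3.98

Added H+ converts C6H5COO- to C6H5COOH: C6H5COOH → 0.3 mol, C6H5COO- → 0.207 mol.
pKa = −log(7.2 × 10^-5) = 4.143
Henderson–Hasselbalch with mole ratio 0.207/0.3: pH = 4.143 + (-0.161)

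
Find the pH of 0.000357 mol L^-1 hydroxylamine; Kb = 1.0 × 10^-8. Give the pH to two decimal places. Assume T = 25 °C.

NH2OH + H2O ⇌ NH3OH+ + OH-
From the ICE table, Kb = [OH-]²/(0.000357 − [OH-]) = 1.0 × 10^-8.
Neglecting [OH-] in the denominator: [OH-] = √(1.0 × 10^-8 × 0.000357) = 1.89 × 10^-6 M
Check: 0.53% ionized — well under 5%, approximation valid.
pOH = 5.72, so pH = 14.00 − pOH = 8.28

pH = 8.28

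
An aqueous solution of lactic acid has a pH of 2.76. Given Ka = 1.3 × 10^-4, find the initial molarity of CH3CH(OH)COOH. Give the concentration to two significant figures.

[H+] = 10^(-2.76) = 1.74 × 10^-3 M = x
Ka = x²/(C₀ − x) ⇒ C₀ = x + x²/Ka
C₀ = 1.74 × 10^-3 + (1.74 × 10^-3)²/(1.3 × 10^-4) = 2.50 × 10^-2 M

C₀ = 2.5 × 10^-2 M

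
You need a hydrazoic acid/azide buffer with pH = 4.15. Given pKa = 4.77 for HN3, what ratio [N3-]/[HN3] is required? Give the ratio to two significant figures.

pH = pKa + log(r) ⇒ log(r) = 4.15 − 4.77 = -0.62
r = [N3-]/[HN3] = 10^(-0.62) = 0.24

ratio = 0.24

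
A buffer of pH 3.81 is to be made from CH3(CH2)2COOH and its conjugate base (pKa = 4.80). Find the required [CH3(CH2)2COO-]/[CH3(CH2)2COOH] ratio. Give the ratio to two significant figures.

pH = pKa + log(r) ⇒ log(r) = 3.81 − 4.80 = -0.99
r = [CH3(CH2)2COO-]/[CH3(CH2)2COOH] = 10^(-0.99) = 0.102

ratio = 0.10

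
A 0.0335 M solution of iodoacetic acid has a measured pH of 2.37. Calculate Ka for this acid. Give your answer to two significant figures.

Ka = 6.2 × 10^-4

[H+] = 10^(-2.37) = 4.27 × 10^-3 M
At equilibrium [HA] = 0.0335 − 4.27 × 10^-3 = 2.92 × 10^-2 M
Ka = [H+][A-]/[HA] = (4.27 × 10^-3)² / 2.92 × 10^-2 = 6.2 × 10^-4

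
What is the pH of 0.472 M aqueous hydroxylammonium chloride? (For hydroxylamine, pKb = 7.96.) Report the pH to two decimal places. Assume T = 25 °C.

NH3OH+ is the conjugate acid of the weak base NH2OH.
Kb = 10^(−7.96) = 1.10 × 10^-8
Ka = Kw/Kb = 1.0×10^-14 / 1.10 × 10^-8 = 9.09 × 10^-7
Let x = [H+] at equilibrium. Ka = x²/(0.472 − x).
Neglecting x in the denominator: x = √(9.09 × 10^-7 × 0.472) = 6.55 × 10^-4 M
(x/C₀ = 0.14% < 5%, so the approximation holds.)
pH = −log[H+] = −log(6.55 × 10^-4) = 3.18

pH = 3.18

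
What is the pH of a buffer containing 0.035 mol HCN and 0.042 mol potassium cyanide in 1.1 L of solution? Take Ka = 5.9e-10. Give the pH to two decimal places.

pH = 9.31

pKa = −log(5.9 × 10^-10) = 9.229
Henderson–Hasselbalch: pH = pKa + log([CN-]/[HCN]) = 9.229 + log(0.042/0.035)
pH = 9.229 + (+0.079) = 9.31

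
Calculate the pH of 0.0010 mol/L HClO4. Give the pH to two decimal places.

HClO4 is a strong acid and dissociates completely, so [H+] = 0.0010 M.
pH = -log(0.001) = 3.00

pH = 3.00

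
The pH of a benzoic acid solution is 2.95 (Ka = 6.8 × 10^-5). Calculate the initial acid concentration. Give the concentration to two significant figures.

[H+] = 10^(-2.95) = 1.12 × 10^-3 M = x
Ka = x²/(C₀ − x) ⇒ C₀ = x + x²/Ka
C₀ = 1.12 × 10^-3 + (1.12 × 10^-3)²/(6.8 × 10^-5) = 1.96 × 10^-2 M

C₀ = 2.0 × 10^-2 M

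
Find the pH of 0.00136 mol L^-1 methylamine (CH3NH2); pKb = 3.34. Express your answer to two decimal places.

CH3NH2 + H2O ⇌ CH3NH3+ + OH-
Kb = 10^(−3.34) = 4.57 × 10^-4
Let x = [OH-] at equilibrium. Kb = x²/(0.00136 − x).
x is not negligible relative to C₀; solve x² + 0.000457·x − 6.22e-07 = 0.
x = (−Kb + √(Kb² + 4·Kb·C₀))/2 = 5.92 × 10^-4 M
pOH = 3.23, so pH = 14.00 − pOH = 10.77

pH = 10.77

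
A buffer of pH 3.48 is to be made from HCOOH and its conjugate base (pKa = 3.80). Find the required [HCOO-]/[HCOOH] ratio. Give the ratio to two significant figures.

pH = pKa + log(r) ⇒ log(r) = 3.48 − 3.80 = -0.32
r = [HCOO-]/[HCOOH] = 10^(-0.32) = 0.479

ratio = 0.48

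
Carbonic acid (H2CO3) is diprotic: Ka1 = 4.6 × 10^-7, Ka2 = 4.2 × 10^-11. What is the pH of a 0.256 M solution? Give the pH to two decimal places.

Since Ka1 ≫ Ka2, the first ionization dominates [H+].
Ka1 = x²/(0.256 − x) = 4.6 × 10^-7
x ≈ √(4.6 × 10^-7 × 0.256) = 3.43 × 10^-4 M
pH = −log(3.43 × 10^-4) = 3.46

pH = 3.46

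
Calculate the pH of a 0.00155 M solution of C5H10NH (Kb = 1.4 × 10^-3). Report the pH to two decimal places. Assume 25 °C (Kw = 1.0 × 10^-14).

pH = 10.97

C5H10NH + H2O ⇌ C5H10NH2+ + OH-
From the ICE table, Kb = [OH-]²/(0.00155 − [OH-]) = 1.4 × 10^-3.
The 5% rule fails; solving [OH-]² + Kb·[OH-] − Kb·C₀ = 0 exactly:
[OH-] = (−Kb + √(Kb² + 4·Kb·C₀))/2 = 9.31 × 10^-4 M
pOH = 3.03, so pH = 14.00 − pOH = 10.97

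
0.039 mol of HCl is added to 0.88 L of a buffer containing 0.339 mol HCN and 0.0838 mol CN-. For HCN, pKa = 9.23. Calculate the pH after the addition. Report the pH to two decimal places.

Added H+ converts CN- to HCN: HCN → 0.378 mol, CN- → 0.0448 mol.
pH = pKa + log([A⁻]/[HA]) = 9.23 + log(0.0448/0.378) = 9.23 -0.926

pH = 8.30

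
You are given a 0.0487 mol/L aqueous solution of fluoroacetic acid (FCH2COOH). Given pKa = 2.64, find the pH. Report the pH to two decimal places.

FCH2COOH ⇌ FCH2COO- + H+
Ka = 10^(−2.64) = 2.29 × 10^-3
Let x = [H+] at equilibrium. Ka = x²/(0.0487 − x).
Here C₀/Ka ≈ 21.3, so the small-x approximation fails. Use the quadratic:
x = (−Ka + √(Ka² + 4·Ka·C₀))/2 = 9.48 × 10^-3 M
pH = −log(9.48 × 10^-3) = 2.02

pH = 2.02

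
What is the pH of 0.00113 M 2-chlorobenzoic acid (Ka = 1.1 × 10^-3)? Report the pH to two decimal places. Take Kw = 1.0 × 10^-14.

ClC6H4COOH ⇌ ClC6H4COO- + H+
From the ICE table, Ka = x²/(0.00113 − x) = 1.1 × 10^-3.
x is not negligible relative to C₀; solve x² + 0.0011·x − 1.24e-06 = 0.
x = (−Ka + √(Ka² + 4·Ka·C₀))/2 = 6.93 × 10^-4 M
pH = −log(6.93 × 10^-4) = 3.16

pH = 3.16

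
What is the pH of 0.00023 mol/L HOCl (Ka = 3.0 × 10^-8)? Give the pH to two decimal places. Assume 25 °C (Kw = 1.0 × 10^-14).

HOCl ⇌ OCl- + H+
From the ICE table, Ka = [H+]²/(0.00023 − [H+]) = 3.0 × 10^-8.
Since Ka ≪ C₀, [H+] ≈ √(Ka·C₀) = 2.63 × 10^-6 M.
([H+]/C₀ = 1.1% < 5%, so the approximation holds.)
pH = −log(2.63 × 10^-6) = 5.58

pH = 5.58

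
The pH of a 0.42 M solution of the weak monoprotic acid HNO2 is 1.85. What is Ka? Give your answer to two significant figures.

Ka = 4.9 × 10^-4

[H+] = 10^(-1.85) = 1.41 × 10^-2 M
At equilibrium [HA] = 0.42 − 1.41 × 10^-2 = 4.06 × 10^-1 M
Ka = [H+][A-]/[HA] = (1.41 × 10^-2)² / 4.06 × 10^-1 = 4.9 × 10^-4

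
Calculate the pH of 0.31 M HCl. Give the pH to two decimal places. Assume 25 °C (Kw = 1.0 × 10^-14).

HCl is a strong acid and dissociates completely, so [H+] = 0.31 M.
pH = -log(0.31) = 0.51

pH = 0.51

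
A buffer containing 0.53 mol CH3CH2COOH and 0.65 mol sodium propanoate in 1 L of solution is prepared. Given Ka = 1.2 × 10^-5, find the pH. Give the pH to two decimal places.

pKa = −log(1.2 × 10^-5) = 4.921
Using pH = pKa + log([base]/[acid]) with [base]/[acid] = 0.65/0.53:
pH = 4.921 + (+0.089) = 5.01

pH = 5.01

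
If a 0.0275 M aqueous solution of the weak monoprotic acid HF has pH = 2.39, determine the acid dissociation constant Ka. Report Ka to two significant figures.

[H+] = 10^(-2.39) = 4.07 × 10^-3 M
At equilibrium [HA] = 0.0275 − 4.07 × 10^-3 = 2.34 × 10^-2 M
Ka = [H+][A-]/[HA] = (4.07 × 10^-3)² / 2.34 × 10^-2 = 7.1 × 10^-4

Ka = 7.1 × 10^-4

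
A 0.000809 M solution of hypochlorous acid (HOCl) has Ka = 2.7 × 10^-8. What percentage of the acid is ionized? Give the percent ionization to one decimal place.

0.6%

HOCl ⇌ OCl- + H+; let x = [H+] at equilibrium.
x ≈ √(Ka·C₀) = √(2.7 × 10^-8 × 0.000809) = 4.67 × 10^-6 M
% ionization = x/C₀ × 100% = 4.67 × 10^-6/0.000809 × 100% = 0.6%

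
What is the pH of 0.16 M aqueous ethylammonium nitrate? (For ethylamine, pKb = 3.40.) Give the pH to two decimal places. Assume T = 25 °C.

C2H5NH3+ is the conjugate acid of the weak base C2H5NH2.
Kb = 10^(−3.40) = 3.98 × 10^-4
Ka = Kw/Kb = 1.0×10^-14 / 3.98 × 10^-4 = 2.51 × 10^-11
Let x = [H+] at equilibrium. Ka = x²/(0.16 − x).
Neglecting x in the denominator: x = √(2.51 × 10^-11 × 0.16) = 2.00 × 10^-6 M
(x/C₀ = 0.0013% < 5%, so the approximation holds.)
pH = −log(2.00 × 10^-6) = 5.70

pH = 5.70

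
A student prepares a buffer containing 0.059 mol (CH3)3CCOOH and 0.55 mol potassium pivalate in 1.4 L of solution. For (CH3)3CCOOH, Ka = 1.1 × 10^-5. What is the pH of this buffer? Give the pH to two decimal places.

pKa = −log(1.1 × 10^-5) = 4.959
Henderson–Hasselbalch: pH = pKa + log([(CH3)3CCOO-]/[(CH3)3CCOOH]) = 4.959 + log(0.55/0.059)
pH = 4.959 + (+0.970) = 5.93

pH = 5.93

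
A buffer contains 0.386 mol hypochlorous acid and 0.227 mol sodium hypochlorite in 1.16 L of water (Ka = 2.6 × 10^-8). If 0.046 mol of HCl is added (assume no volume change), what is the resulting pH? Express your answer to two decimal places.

After neutralization: n(HOCl) = 0.432 mol, n(OCl-) = 0.181 mol.
pKa = −log(2.6 × 10^-8) = 7.585
Henderson–Hasselbalch with mole ratio 0.181/0.432: pH = 7.585 + (-0.378)

pH = 7.21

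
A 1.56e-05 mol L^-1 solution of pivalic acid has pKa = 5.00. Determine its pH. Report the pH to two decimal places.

pH = 5.07

(CH3)3CCOOH ⇌ (CH3)3CCOO- + H+
Ka = 10^(−5.00) = 1.00 × 10^-5
Ka = x²/(1.56e-05 − x) = 1.00 × 10^-5
x is not negligible relative to C₀; solve x² + 1e-05·x − 1.56e-10 = 0.
x = (−Ka + √(Ka² + 4·Ka·C₀))/2 = 8.45 × 10^-6 M
pH = −log(8.45 × 10^-6) = 5.07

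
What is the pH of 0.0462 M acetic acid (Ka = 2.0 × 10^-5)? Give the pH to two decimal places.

CH3COOH ⇌ CH3COO- + H+
From the ICE table, Ka = x²/(0.0462 − x) = 2.0 × 10^-5.
Neglecting x in the denominator: x = √(2.0 × 10^-5 × 0.0462) = 9.61 × 10^-4 M
pH = −log[H+] = −log(9.61 × 10^-4) = 3.02

pH = 3.02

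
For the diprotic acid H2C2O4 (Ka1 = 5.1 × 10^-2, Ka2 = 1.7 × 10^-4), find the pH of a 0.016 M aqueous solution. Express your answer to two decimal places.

pH = 1.89

Since Ka1 ≫ Ka2, the first ionization dominates [H+].
Ka1 = x²/(0.016 − x) = 5.1 × 10^-2
Solving the quadratic: x = (−Ka1 + √(Ka1² + 4·Ka1·C₀))/2 = 1.28 × 10^-2 M
pH = −log(1.28 × 10^-2) = 1.89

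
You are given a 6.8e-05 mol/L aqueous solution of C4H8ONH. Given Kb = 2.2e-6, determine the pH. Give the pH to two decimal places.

pH = 9.05

C4H8ONH + H2O ⇌ C4H8ONH2+ + OH-
From the ICE table, Kb = x²/(6.8e-05 − x) = 2.2 × 10^-6.
x is not negligible relative to C₀; solve x² + 2.2e-06·x − 1.5e-10 = 0.
x = [−2.2e-06 + √(2.2e-06² + 5.98e-10)]/2 = 1.12 × 10^-5 M
pOH = −log(1.12 × 10^-5) = 4.95; pH = 14.00 − 4.95 = 9.05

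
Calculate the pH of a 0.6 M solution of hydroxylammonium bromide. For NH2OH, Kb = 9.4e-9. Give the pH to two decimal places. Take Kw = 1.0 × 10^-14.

pH = 3.10

NH3OH+ is the conjugate acid of the weak base NH2OH.
Ka = Kw/Kb = 1.0×10^-14 / 9.4 × 10^-9 = 1.06 × 10^-6
Ka = x²/(0.6 − x) = 1.06 × 10^-6
Assume x ≪ 0.6: x ≈ √(1.06 × 10^-6 × 0.6) = 7.97 × 10^-4 M
pH = −log(7.97 × 10^-4) = 3.10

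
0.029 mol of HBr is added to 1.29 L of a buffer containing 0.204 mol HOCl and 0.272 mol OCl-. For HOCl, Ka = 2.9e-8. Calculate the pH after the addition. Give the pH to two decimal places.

After neutralization: n(HOCl) = 0.233 mol, n(OCl-) = 0.243 mol.
pKa = −log(2.9 × 10^-8) = 7.538
pH = pKa + log([A⁻]/[HA]) = 7.538 + log(0.243/0.233) = 7.538 +0.018

pH = 7.56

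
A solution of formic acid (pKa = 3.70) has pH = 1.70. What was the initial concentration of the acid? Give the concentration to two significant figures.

C₀ = 2.0 M

[H+] = 10^(-1.70) = 2.00 × 10^-2 M = x
Ka = 10^(−3.70) = 2.00 × 10^-4
Ka = x²/(C₀ − x) ⇒ C₀ = x + x²/Ka
C₀ = 2.00 × 10^-2 + (2.00 × 10^-2)²/(2.00 × 10^-4) = 2.02 M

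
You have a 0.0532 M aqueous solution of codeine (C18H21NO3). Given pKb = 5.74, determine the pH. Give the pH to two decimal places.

pH = 10.49

C18H21NO3 + H2O ⇌ C18H22NO3+ + OH-
Kb = 10^(−5.74) = 1.82 × 10^-6
Kb = [OH-]²/(0.0532 − [OH-]) = 1.82 × 10^-6
Since Kb ≪ C₀, [OH-] ≈ √(Kb·C₀) = 3.11 × 10^-4 M.
Check: 0.58% ionized — well under 5%, approximation valid.
pOH = −log(3.11 × 10^-4) = 3.51; pH = 14.00 − 3.51 = 10.49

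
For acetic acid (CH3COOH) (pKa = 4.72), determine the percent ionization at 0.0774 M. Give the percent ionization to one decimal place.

1.6%

CH3COOH ⇌ CH3COO- + H+; let x = [H+] at equilibrium.
Ka = 10^(−4.72) = 1.91 × 10^-5
x ≈ √(Ka·C₀) = √(1.91 × 10^-5 × 0.0774) = 1.22 × 10^-3 M
% ionization = x/C₀ × 100% = 1.22 × 10^-3/0.0774 × 100% = 1.6%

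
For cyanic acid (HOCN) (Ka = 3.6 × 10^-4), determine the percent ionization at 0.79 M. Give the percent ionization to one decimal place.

2.1%

HOCN ⇌ OCN- + H+; let x = [H+] at equilibrium.
x ≈ √(Ka·C₀) = √(3.6 × 10^-4 × 0.79) = 1.69 × 10^-2 M
% ionization = x/C₀ × 100% = 1.69 × 10^-2/0.79 × 100% = 2.1%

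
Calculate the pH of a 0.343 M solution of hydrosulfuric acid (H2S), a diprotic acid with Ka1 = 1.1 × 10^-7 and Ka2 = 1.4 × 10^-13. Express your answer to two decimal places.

Since Ka1 ≫ Ka2, the first ionization dominates [H+].
Ka1 = x²/(0.343 − x) = 1.1 × 10^-7
x ≈ √(1.1 × 10^-7 × 0.343) = 1.94 × 10^-4 M
pH = −log(1.94 × 10^-4) = 3.71

pH = 3.71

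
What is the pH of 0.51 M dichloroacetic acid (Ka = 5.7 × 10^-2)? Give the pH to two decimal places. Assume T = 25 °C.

pH = 0.84

Cl2CHCOOH ⇌ Cl2CHCOO- + H+
Ka = [H+]²/(0.51 − [H+]) = 5.7 × 10^-2
Here C₀/Ka ≈ 8.95, so the small-[H+] approximation fails. Use the quadratic:
[H+] = (−Ka + √(Ka² + 4·Ka·C₀))/2 = 1.44 × 10^-1 M
pH = −log[H+] = −log(1.44 × 10^-1) = 0.84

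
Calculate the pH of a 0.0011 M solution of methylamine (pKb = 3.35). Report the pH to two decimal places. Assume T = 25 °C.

CH3NH2 + H2O ⇌ CH3NH3+ + OH-
Kb = 10^(−3.35) = 4.47 × 10^-4
From the ICE table, Kb = [OH-]²/(0.0011 − [OH-]) = 4.47 × 10^-4.
Here C₀/Kb ≈ 2.46, so the small-[OH-] approximation fails. Use the quadratic:
[OH-] = (−Kb + √(Kb² + 4·Kb·C₀))/2 = 5.12 × 10^-4 M
pOH = 3.29, so pH = 14.00 − pOH = 10.71

pH = 10.71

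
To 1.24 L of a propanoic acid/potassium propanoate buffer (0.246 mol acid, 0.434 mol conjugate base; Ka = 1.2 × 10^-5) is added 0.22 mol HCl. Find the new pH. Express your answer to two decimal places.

pH = 4.58

After neutralization: n(CH3CH2COOH) = 0.466 mol, n(CH3CH2COO-) = 0.214 mol.
pKa = −log(1.2 × 10^-5) = 4.921
Henderson–Hasselbalch with mole ratio 0.214/0.466: pH = 4.921 + (-0.338)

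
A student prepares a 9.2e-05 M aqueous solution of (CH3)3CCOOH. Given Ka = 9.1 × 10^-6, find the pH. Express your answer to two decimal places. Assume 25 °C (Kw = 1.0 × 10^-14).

(CH3)3CCOOH ⇌ (CH3)3CCOO- + H+
Ka = [H+]²/(9.2e-05 − [H+]) = 9.1 × 10^-6
[H+] is not negligible relative to C₀; solve [H+]² + 9.1e-06·[H+] − 8.37e-10 = 0.
[H+] = (−Ka + √(Ka² + 4·Ka·C₀))/2 = 2.47 × 10^-5 M
pH = −log(2.47 × 10^-5) = 4.61

pH = 4.61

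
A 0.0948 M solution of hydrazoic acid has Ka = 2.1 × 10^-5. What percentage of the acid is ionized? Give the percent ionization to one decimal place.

1.5%

HN3 ⇌ N3- + H+; let x = [H+] at equilibrium.
x ≈ √(Ka·C₀) = √(2.1 × 10^-5 × 0.0948) = 1.41 × 10^-3 M
Fraction ionized = 1.41 × 10^-3 / 0.0948 = 0.0149 → 1.5%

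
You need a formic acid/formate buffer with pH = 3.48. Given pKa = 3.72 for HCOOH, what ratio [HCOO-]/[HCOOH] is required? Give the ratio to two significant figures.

ratio = 0.58

pH = pKa + log(r) ⇒ log(r) = 3.48 − 3.72 = -0.24
r = [HCOO-]/[HCOOH] = 10^(-0.24) = 0.575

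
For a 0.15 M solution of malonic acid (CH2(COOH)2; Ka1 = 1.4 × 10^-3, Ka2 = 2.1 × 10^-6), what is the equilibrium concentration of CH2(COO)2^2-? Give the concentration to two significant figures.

2.1 × 10^-6 M

First ionization gives [H+] ≈ [CH2(COOH)COO-] = 1.38 × 10^-2 M.
Second step: Ka2 = [H+][CH2(COO)2^2-]/[CH2(COOH)COO-] ≈ [CH2(COO)2^2-] (since [H+] ≈ [CH2(COOH)COO-]).
So [CH2(COO)2^2-] ≈ Ka2.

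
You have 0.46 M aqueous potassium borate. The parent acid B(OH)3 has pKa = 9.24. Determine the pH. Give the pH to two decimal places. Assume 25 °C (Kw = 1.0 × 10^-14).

pH = 11.45

B(OH)4- is the conjugate base of the weak acid B(OH)3.
Ka = 10^(−9.24) = 5.75 × 10^-10
Kb = Kw/Ka = 1.0×10^-14 / 5.75 × 10^-10 = 1.74 × 10^-5
Kb = [OH-]²/(0.46 − [OH-]) = 1.74 × 10^-5
Assume [OH-] ≪ 0.46: [OH-] ≈ √(1.74 × 10^-5 × 0.46) = 2.83 × 10^-3 M
([OH-]/C₀ = 0.62% < 5%, so the approximation holds.)
pOH = 2.55, so pH = 14.00 − pOH = 11.45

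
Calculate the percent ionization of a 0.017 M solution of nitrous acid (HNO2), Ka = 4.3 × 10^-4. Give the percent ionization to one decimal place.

HNO2 ⇌ NO2- + H+; let x = [H+] at equilibrium.
Ka = x²/(C₀ − x); solving the quadratic gives x = 2.50 × 10^-3 M.
Fraction ionized = 2.50 × 10^-3 / 0.017 = 0.1471 → 14.7%

14.7%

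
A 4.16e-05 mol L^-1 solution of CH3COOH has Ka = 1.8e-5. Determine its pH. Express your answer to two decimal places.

CH3COOH ⇌ CH3COO- + H+
Ka = [H+]²/(4.16e-05 − [H+]) = 1.8 × 10^-5
The 5% rule fails; solving [H+]² + Ka·[H+] − Ka·C₀ = 0 exactly:
[H+] = [−1.8e-05 + √(1.8e-05² + 3e-09)]/2 = 1.98 × 10^-5 M
pH = −log(1.98 × 10^-5) = 4.70

pH = 4.70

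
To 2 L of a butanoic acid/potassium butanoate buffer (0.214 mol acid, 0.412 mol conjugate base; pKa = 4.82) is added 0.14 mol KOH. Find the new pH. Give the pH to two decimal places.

After neutralization: n(CH3(CH2)2COOH) = 0.074 mol, n(CH3(CH2)2COO-) = 0.552 mol.
pH = pKa + log(n_CH3(CH2)2COO-/n_CH3(CH2)2COOH) = 4.82 + log(0.552/0.074) = 4.82 + (+0.873)

pH = 5.69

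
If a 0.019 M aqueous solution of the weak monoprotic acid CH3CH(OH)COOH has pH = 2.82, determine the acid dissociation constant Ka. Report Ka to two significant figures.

Ka = 1.3 × 10^-4

[H+] = 10^(-2.82) = 1.51 × 10^-3 M
At equilibrium [HA] = 0.019 − 1.51 × 10^-3 = 1.75 × 10^-2 M
Ka = [H+][A-]/[HA] = (1.51 × 10^-3)² / 1.75 × 10^-2 = 1.3 × 10^-4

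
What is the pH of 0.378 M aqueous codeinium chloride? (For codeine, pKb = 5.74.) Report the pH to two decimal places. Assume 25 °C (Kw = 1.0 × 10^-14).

C18H22NO3+ is the conjugate acid of the weak base C18H21NO3.
Kb = 10^(−5.74) = 1.82 × 10^-6
Ka = Kw/Kb = 1.0×10^-14 / 1.82 × 10^-6 = 5.49 × 10^-9
Let x = [H+] at equilibrium. Ka = x²/(0.378 − x).
Since Ka ≪ C₀, x ≈ √(Ka·C₀) = 4.56 × 10^-5 M.
pH = −log(4.56 × 10^-5) = 4.34

pH = 4.34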